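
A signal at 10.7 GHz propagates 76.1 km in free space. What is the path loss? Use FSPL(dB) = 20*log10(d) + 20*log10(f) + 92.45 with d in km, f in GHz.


20*log10(76.1) = 37.63
20*log10(10.7) = 20.59
FSPL = 150.7 dB

150.7 dB


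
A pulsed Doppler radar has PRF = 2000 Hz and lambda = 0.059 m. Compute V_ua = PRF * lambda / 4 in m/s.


V_ua = 2000 * 0.059 / 4 = 29.5 m/s

29.5 m/s


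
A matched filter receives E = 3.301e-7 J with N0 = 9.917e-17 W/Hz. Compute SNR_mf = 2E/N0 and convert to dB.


SNR_lin = 2 * 3.301e-7 / 9.917e-17 = 6.657e9
SNR_dB = 10*log10(6.657e9) = 98.2 dB

98.2 dB


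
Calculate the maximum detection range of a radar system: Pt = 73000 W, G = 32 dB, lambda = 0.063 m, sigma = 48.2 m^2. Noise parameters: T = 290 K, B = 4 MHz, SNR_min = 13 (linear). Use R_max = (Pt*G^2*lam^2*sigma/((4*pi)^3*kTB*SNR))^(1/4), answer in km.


G_lin = 10^(32/10) = 1584.893192
R^4 = 73000 * 1584.893192^2 * 0.063^2 * 48.2 / ((4*pi)^3 * 1.38e-23 * 290 * 4000000.0 * 13)
R^4 = 8.49456e19 m^4
R_max = (8.49456e19)^(1/4) = 96003.1 m = 96.0 km

96.0 km


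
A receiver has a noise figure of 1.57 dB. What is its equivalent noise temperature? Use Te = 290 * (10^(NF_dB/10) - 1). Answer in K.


NF_lin = 10^(1.57/10) = 1.435489
Te = 290 * (1.435489 - 1) = 126.3 K

126.3 K


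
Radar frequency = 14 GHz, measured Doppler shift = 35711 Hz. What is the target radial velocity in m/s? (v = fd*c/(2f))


v = 35711 * 3e8 / (2 * 14000000000.0) = 382.6 m/s

382.6 m/s


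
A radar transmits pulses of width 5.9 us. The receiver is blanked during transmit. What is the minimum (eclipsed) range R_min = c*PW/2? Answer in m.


R_min = 3e8 * 5.9e-6 / 2 = 885.0 m

885.0 m


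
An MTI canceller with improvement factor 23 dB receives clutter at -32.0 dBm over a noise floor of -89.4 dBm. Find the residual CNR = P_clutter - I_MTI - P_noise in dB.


CNR = -32.0 - 23 - (-89.4) = 34.4 dB

34.4 dB


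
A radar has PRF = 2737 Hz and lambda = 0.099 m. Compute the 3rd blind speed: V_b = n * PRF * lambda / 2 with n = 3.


V_blind = 3 * 2737 * 0.099 / 2 = 406.4 m/s

406.4 m/s


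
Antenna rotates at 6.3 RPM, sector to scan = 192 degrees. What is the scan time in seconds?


t = 192 / (6.3 * 360) * 60 = 5.08 s

5.08 s


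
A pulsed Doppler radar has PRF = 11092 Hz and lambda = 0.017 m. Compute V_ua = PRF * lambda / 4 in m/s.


V_ua = 11092 * 0.017 / 4 = 47.1 m/s

47.1 m/s


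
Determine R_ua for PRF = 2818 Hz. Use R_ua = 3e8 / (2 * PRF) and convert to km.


R_ua = 3e8 / (2 * 2818) = 53229.2 m = 53.2 km

53.2 km


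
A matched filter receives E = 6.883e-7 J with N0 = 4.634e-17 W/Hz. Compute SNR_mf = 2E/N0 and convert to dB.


SNR_lin = 2 * 6.883e-7 / 4.634e-17 = 2.971e10
SNR_dB = 10*log10(2.971e10) = 104.7 dB

104.7 dB


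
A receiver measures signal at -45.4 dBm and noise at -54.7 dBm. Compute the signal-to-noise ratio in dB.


SNR = -45.4 - (-54.7) = 9.3 dB

9.3 dB


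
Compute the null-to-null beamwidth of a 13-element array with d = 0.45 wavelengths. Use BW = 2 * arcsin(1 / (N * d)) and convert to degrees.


1/(N*d) = 1/(13*0.45) = 0.17094
BW = 2*arcsin(0.17094) = 19.7 degrees

19.7 degrees


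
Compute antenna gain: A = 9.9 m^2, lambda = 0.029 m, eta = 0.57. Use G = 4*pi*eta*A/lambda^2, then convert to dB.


G_linear = 4*pi*0.57*9.9/0.029^2 = 84318.7
G_dB = 10*log10(84318.7) = 49.3 dB

49.3 dB


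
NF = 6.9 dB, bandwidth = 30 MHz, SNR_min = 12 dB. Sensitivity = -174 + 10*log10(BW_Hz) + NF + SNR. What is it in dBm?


10*log10(30000000.0) = 74.77
S = -174 + 74.77 + 6.9 + 12 = -80.3 dBm

-80.3 dBm


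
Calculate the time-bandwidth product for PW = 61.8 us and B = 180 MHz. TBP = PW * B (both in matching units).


TBP = 61.8 * 180 = 11124.0

11124.0


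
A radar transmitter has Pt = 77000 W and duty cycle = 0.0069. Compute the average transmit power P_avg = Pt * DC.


P_avg = 77000 * 0.0069 = 531.3 W

531.3 W


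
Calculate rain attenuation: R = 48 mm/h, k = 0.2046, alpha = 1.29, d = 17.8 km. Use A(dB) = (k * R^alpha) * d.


gamma = 0.2046 * 48^1.29 = 30.179138 dB/km
A = 30.179138 * 17.8 = 537.19 dB

537.19 dB


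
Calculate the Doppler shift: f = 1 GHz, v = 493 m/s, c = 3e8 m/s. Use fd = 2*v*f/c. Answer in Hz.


fd = 2 * 493 * 1000000000.0 / 3e8 = 3286.7 Hz

3286.7 Hz


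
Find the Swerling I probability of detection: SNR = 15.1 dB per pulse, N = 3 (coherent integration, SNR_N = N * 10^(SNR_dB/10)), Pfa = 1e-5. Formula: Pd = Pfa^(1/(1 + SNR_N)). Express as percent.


SNR_lin = 10^(15.1/10) = 32.35937
SNR_N = 3 * 32.35937 = 97.07811
1/(1 + SNR_N) = 1/98.07811 = 0.010196
Pd = (1e-5)^0.010196 = 0.88924
Pd = 88.9%

88.9%


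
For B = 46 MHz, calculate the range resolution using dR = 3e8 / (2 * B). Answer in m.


dR = 3e8 / (2 * 46000000.0) = 3.26 m

3.26 m


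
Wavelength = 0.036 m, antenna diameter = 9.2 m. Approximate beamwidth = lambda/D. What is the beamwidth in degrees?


BW_rad = 0.036 / 9.2 = 0.003913
BW_deg = 0.22 degrees

0.22 degrees


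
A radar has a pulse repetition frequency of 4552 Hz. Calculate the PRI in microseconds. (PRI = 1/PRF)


PRI = 1/4552 = 0.0002196837 s = 219.7 us

219.7 us


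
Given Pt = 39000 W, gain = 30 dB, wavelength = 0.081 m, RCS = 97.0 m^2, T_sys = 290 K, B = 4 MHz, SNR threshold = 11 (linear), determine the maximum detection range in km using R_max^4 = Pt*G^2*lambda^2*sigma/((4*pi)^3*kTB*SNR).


G_lin = 10^(30/10) = 1000.0
R^4 = 39000 * 1000.0^2 * 0.081^2 * 97.0 / ((4*pi)^3 * 1.38e-23 * 290 * 4000000.0 * 11)
R^4 = 7.10309e19 m^4
R_max = (7.10309e19)^(1/4) = 91804.0 m = 91.8 km

91.8 km


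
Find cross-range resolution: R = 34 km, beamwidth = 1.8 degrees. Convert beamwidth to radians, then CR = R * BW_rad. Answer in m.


BW_rad = 0.031415927
CR = 34000 * 0.031415927 = 1068.1 m

1068.1 m


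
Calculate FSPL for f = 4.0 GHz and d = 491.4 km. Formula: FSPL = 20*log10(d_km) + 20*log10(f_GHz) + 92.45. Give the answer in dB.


20*log10(491.4) = 53.83
20*log10(4.0) = 12.04
FSPL = 158.3 dB

158.3 dB


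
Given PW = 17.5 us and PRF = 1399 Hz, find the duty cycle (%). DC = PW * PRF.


DC = 17.5e-6 * 1399 * 100 = 2.45%

2.45%


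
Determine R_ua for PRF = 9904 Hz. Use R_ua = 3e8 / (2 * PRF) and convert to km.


R_ua = 3e8 / (2 * 9904) = 15145.4 m = 15.1 km

15.1 km


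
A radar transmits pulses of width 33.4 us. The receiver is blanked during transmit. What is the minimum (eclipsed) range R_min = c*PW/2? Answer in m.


R_min = 3e8 * 33.4e-6 / 2 = 5010.0 m

5010.0 m


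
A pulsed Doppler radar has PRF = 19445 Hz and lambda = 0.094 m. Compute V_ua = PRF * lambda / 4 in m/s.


V_ua = 19445 * 0.094 / 4 = 457.0 m/s

457.0 m/s


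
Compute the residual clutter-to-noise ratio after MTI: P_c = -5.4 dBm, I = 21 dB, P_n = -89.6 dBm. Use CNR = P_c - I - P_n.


CNR = -5.4 - 21 - (-89.6) = 63.2 dB

63.2 dB


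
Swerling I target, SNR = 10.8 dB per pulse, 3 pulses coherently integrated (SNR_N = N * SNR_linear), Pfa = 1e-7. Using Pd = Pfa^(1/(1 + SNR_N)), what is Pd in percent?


SNR_lin = 10^(10.8/10) = 12.02264
SNR_N = 3 * 12.02264 = 36.06792
1/(1 + SNR_N) = 1/37.06792 = 0.0269775
Pd = (1e-7)^0.0269775 = 0.64738
Pd = 64.7%

64.7%


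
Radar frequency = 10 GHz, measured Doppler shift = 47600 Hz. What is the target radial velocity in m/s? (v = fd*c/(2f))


v = 47600 * 3e8 / (2 * 10000000000.0) = 714.0 m/s

714.0 m/s


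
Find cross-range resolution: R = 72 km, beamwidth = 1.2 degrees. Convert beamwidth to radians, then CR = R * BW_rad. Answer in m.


BW_rad = 0.020943951
CR = 72000 * 0.020943951 = 1508.0 m

1508.0 m


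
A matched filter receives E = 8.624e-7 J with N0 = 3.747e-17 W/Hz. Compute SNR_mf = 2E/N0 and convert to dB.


SNR_lin = 2 * 8.624e-7 / 3.747e-17 = 4.603e10
SNR_dB = 10*log10(4.603e10) = 106.6 dB

106.6 dB


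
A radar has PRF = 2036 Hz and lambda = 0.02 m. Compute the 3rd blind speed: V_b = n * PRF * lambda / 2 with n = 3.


V_blind = 3 * 2036 * 0.02 / 2 = 61.1 m/s

61.1 m/s


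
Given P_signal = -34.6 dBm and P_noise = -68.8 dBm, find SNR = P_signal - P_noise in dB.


SNR = -34.6 - (-68.8) = 34.2 dB

34.2 dB


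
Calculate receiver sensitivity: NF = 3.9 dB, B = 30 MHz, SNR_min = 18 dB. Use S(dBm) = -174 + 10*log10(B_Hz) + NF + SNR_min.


10*log10(30000000.0) = 74.77
S = -174 + 74.77 + 3.9 + 18 = -77.3 dBm

-77.3 dBm


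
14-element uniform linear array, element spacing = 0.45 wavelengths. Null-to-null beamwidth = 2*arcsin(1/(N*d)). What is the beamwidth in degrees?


1/(N*d) = 1/(14*0.45) = 0.15873
BW = 2*arcsin(0.15873) = 18.3 degrees

18.3 degrees


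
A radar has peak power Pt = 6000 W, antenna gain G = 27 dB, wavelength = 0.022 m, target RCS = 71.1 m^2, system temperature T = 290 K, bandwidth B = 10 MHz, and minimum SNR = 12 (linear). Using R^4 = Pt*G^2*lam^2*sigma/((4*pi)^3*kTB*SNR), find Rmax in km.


G_lin = 10^(27/10) = 501.187234
R^4 = 6000 * 501.187234^2 * 0.022^2 * 71.1 / ((4*pi)^3 * 1.38e-23 * 290 * 10000000.0 * 12)
R^4 = 5.44225e16 m^4
R_max = (5.44225e16)^(1/4) = 15273.7 m = 15.3 km

15.3 km


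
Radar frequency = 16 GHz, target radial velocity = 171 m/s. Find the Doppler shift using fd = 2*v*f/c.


fd = 2 * 171 * 16000000000.0 / 3e8 = 18240.0 Hz

18240.0 Hz


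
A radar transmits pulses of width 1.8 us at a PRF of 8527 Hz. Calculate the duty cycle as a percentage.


DC = 1.8e-6 * 8527 * 100 = 1.53%

1.53%


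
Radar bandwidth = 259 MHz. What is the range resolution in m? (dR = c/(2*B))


dR = 3e8 / (2 * 259000000.0) = 0.58 m

0.58 m


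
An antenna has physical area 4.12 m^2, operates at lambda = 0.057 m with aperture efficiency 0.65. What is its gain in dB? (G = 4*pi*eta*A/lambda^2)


G_linear = 4*pi*0.65*4.12/0.057^2 = 10357.88
G_dB = 10*log10(10357.88) = 40.2 dB

40.2 dB


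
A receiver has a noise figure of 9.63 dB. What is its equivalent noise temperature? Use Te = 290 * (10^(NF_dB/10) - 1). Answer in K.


NF_lin = 10^(9.63/10) = 9.183326
Te = 290 * (9.183326 - 1) = 2373.2 K

2373.2 K


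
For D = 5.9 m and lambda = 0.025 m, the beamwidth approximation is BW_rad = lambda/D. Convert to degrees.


BW_rad = 0.025 / 5.9 = 0.004237
BW_deg = 0.24 degrees

0.24 degrees


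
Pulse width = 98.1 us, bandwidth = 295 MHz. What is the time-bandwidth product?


TBP = 98.1 * 295 = 28939.5

28939.5


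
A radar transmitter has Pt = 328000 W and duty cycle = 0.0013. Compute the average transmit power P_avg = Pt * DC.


P_avg = 328000 * 0.0013 = 426.4 W

426.4 W


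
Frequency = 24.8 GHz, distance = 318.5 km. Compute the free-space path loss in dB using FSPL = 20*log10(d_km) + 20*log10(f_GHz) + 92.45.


20*log10(318.5) = 50.06
20*log10(24.8) = 27.89
FSPL = 170.4 dB

170.4 dB


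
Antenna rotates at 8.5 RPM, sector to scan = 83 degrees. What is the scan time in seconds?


t = 83 / (8.5 * 360) * 60 = 1.63 s

1.63 s


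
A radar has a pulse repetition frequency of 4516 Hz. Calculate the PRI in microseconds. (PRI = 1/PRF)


PRI = 1/4516 = 0.0002214349 s = 221.4 us

221.4 us


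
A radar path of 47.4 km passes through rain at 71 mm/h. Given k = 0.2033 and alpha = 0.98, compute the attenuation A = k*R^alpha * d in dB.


gamma = 0.2033 * 71^0.98 = 13.25472 dB/km
A = 13.25472 * 47.4 = 628.27 dB

628.27 dB


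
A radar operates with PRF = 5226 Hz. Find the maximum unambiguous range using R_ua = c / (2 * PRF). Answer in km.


R_ua = 3e8 / (2 * 5226) = 28702.6 m = 28.7 km

28.7 km


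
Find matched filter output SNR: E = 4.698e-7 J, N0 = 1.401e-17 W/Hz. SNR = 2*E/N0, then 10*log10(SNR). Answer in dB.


SNR_lin = 2 * 4.698e-7 / 1.401e-17 = 6.707e10
SNR_dB = 10*log10(6.707e10) = 108.3 dB

108.3 dB


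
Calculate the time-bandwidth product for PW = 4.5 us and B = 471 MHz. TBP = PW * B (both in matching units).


TBP = 4.5 * 471 = 2119.5

2119.5


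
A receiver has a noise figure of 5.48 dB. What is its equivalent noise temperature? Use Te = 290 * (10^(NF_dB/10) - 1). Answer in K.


NF_lin = 10^(5.48/10) = 3.531832
Te = 290 * (3.531832 - 1) = 734.2 K

734.2 K


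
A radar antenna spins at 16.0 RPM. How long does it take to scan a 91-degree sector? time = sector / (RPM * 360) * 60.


t = 91 / (16.0 * 360) * 60 = 0.95 s

0.95 s


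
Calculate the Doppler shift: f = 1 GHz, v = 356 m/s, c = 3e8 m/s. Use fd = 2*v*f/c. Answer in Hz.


fd = 2 * 356 * 1000000000.0 / 3e8 = 2373.3 Hz

2373.3 Hz


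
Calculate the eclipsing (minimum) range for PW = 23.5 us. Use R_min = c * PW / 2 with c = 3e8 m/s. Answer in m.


R_min = 3e8 * 23.5e-6 / 2 = 3525.0 m

3525.0 m


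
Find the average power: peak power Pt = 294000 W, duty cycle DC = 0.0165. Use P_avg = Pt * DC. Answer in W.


P_avg = 294000 * 0.0165 = 4851.0 W

4851.0 W


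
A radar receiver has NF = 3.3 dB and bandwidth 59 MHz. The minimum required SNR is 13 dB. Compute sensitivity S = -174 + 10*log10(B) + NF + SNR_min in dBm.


10*log10(59000000.0) = 77.71
S = -174 + 77.71 + 3.3 + 13 = -80.0 dBm

-80.0 dBm


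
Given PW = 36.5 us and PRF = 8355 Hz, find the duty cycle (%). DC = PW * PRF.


DC = 36.5e-6 * 8355 * 100 = 30.5%

30.5%


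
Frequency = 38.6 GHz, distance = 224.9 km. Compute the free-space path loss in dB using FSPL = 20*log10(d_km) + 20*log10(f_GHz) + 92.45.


20*log10(224.9) = 47.04
20*log10(38.6) = 31.73
FSPL = 171.2 dB

171.2 dB


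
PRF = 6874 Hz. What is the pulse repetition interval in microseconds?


PRI = 1/6874 = 0.0001454757 s = 145.5 us

145.5 us


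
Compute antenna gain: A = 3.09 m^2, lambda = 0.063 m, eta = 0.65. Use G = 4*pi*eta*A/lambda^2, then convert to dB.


G_linear = 4*pi*0.65*3.09/0.063^2 = 6359.17
G_dB = 10*log10(6359.17) = 38.0 dB

38.0 dB


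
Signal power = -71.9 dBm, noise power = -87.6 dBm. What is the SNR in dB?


SNR = -71.9 - (-87.6) = 15.7 dB

15.7 dB


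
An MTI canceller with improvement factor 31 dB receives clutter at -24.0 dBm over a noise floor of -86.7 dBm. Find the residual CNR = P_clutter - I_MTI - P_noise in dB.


CNR = -24.0 - 31 - (-86.7) = 31.7 dB

31.7 dB


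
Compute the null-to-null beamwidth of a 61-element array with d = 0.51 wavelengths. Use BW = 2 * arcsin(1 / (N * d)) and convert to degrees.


1/(N*d) = 1/(61*0.51) = 0.032144
BW = 2*arcsin(0.032144) = 3.7 degrees

3.7 degrees


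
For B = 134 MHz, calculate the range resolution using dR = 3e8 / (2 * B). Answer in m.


dR = 3e8 / (2 * 134000000.0) = 1.12 m

1.12 m


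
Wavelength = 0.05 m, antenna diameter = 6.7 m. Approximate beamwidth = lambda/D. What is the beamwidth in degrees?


BW_rad = 0.05 / 6.7 = 0.007463
BW_deg = 0.43 degrees

0.43 degrees


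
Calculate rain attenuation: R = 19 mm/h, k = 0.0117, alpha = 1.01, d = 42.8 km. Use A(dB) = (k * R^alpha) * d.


gamma = 0.0117 * 19^1.01 = 0.228943 dB/km
A = 0.228943 * 42.8 = 9.8 dB

9.8 dB


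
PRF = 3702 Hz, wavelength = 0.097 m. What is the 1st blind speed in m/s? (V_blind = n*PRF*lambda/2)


V_blind = 1 * 3702 * 0.097 / 2 = 179.5 m/s

179.5 m/s


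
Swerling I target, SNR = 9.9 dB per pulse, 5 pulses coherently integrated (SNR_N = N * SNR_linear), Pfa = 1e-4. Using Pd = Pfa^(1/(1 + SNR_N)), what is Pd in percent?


SNR_lin = 10^(9.9/10) = 9.77237
SNR_N = 5 * 9.77237 = 48.86185
1/(1 + SNR_N) = 1/49.86185 = 0.0200554
Pd = (1e-4)^0.0200554 = 0.83134
Pd = 83.1%

83.1%


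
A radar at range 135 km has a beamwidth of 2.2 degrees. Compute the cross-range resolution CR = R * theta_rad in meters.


BW_rad = 0.038397244
CR = 135000 * 0.038397244 = 5183.6 m

5183.6 m


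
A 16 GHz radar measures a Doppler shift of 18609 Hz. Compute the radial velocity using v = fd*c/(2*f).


v = 18609 * 3e8 / (2 * 16000000000.0) = 174.5 m/s

174.5 m/s


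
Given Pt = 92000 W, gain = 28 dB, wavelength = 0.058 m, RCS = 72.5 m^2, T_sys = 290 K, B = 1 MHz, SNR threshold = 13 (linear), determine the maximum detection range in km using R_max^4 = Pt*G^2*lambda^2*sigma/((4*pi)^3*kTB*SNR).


G_lin = 10^(28/10) = 630.957344
R^4 = 92000 * 630.957344^2 * 0.058^2 * 72.5 / ((4*pi)^3 * 1.38e-23 * 290 * 1000000.0 * 13)
R^4 = 8.6523e19 m^4
R_max = (8.6523e19)^(1/4) = 96445.7 m = 96.4 km

96.4 km


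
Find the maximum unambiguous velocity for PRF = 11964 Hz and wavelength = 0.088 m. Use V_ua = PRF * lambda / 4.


V_ua = 11964 * 0.088 / 4 = 263.2 m/s

263.2 m/s


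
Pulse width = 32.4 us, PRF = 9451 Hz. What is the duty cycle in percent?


DC = 32.4e-6 * 9451 * 100 = 30.62%

30.62%


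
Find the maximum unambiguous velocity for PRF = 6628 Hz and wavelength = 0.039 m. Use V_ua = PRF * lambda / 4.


V_ua = 6628 * 0.039 / 4 = 64.6 m/s

64.6 m/s


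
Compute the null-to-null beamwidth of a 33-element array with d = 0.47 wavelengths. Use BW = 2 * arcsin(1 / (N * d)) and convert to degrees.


1/(N*d) = 1/(33*0.47) = 0.064475
BW = 2*arcsin(0.064475) = 7.4 degrees

7.4 degrees


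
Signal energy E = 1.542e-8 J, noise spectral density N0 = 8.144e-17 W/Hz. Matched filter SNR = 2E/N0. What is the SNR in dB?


SNR_lin = 2 * 1.542e-8 / 8.144e-17 = 3.787e8
SNR_dB = 10*log10(3.787e8) = 85.8 dB

85.8 dB


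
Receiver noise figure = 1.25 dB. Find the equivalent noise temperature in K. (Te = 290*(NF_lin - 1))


NF_lin = 10^(1.25/10) = 1.333521
Te = 290 * (1.333521 - 1) = 96.7 K

96.7 K


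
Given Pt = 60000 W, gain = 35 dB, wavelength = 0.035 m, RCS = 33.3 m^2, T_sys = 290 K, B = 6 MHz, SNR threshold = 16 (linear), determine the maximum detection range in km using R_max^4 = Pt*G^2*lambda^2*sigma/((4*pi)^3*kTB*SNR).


G_lin = 10^(35/10) = 3162.27766
R^4 = 60000 * 3162.27766^2 * 0.035^2 * 33.3 / ((4*pi)^3 * 1.38e-23 * 290 * 6000000.0 * 16)
R^4 = 3.21036e19 m^4
R_max = (3.21036e19)^(1/4) = 75272.9 m = 75.3 km

75.3 km


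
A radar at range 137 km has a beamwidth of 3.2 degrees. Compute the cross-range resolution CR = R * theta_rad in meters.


BW_rad = 0.055850536
CR = 137000 * 0.055850536 = 7651.5 m

7651.5 m


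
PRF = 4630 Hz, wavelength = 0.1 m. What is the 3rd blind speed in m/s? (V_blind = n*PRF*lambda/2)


V_blind = 3 * 4630 * 0.1 / 2 = 694.5 m/s

694.5 m/s


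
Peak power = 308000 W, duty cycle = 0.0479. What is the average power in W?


P_avg = 308000 * 0.0479 = 14753.2 W

14753.2 W


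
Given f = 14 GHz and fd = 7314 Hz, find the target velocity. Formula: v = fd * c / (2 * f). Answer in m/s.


v = 7314 * 3e8 / (2 * 14000000000.0) = 78.4 m/s

78.4 m/s


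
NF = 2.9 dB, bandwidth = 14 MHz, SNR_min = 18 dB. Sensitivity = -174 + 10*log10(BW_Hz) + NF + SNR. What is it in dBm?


10*log10(14000000.0) = 71.46
S = -174 + 71.46 + 2.9 + 18 = -81.6 dBm

-81.6 dBm


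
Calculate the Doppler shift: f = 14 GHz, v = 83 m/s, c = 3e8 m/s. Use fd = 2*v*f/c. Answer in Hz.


fd = 2 * 83 * 14000000000.0 / 3e8 = 7746.7 Hz

7746.7 Hz


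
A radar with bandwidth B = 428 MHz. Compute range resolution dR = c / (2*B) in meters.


dR = 3e8 / (2 * 428000000.0) = 0.35 m

0.35 m


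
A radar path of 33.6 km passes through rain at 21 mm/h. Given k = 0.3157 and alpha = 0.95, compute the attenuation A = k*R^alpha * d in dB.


gamma = 0.3157 * 21^0.95 = 5.693547 dB/km
A = 5.693547 * 33.6 = 191.3 dB

191.3 dB


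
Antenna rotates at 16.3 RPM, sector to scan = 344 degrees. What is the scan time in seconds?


t = 344 / (16.3 * 360) * 60 = 3.52 s

3.52 s


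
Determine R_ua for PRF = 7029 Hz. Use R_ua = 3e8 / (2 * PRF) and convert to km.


R_ua = 3e8 / (2 * 7029) = 21340.2 m = 21.3 km

21.3 km


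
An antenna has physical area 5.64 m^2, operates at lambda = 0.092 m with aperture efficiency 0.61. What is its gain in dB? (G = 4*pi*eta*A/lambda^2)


G_linear = 4*pi*0.61*5.64/0.092^2 = 5107.91
G_dB = 10*log10(5107.91) = 37.1 dB

37.1 dB


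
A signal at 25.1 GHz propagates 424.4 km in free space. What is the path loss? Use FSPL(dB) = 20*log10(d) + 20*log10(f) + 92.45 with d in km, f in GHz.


20*log10(424.4) = 52.56
20*log10(25.1) = 27.99
FSPL = 173.0 dB

173.0 dB


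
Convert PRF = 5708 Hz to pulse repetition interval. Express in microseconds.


PRI = 1/5708 = 0.0001751927 s = 175.2 us

175.2 us


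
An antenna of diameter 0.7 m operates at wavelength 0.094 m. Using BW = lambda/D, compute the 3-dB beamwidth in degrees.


BW_rad = 0.094 / 0.7 = 0.134286
BW_deg = 7.69 degrees

7.69 degrees


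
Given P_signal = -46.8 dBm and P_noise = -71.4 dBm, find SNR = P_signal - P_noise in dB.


SNR = -46.8 - (-71.4) = 24.6 dB

24.6 dB


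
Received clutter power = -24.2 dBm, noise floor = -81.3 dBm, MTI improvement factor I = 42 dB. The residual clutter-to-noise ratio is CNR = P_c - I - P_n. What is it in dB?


CNR = -24.2 - 42 - (-81.3) = 15.1 dB

15.1 dB


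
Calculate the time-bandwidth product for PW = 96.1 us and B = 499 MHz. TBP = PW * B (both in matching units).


TBP = 96.1 * 499 = 47953.9

47953.9


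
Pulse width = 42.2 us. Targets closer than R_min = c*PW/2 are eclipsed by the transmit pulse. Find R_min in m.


R_min = 3e8 * 42.2e-6 / 2 = 6330.0 m

6330.0 m


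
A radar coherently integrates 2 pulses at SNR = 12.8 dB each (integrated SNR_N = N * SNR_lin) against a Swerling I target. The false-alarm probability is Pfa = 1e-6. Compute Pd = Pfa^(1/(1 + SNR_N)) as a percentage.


SNR_lin = 10^(12.8/10) = 19.05461
SNR_N = 2 * 19.05461 = 38.10922
1/(1 + SNR_N) = 1/39.10922 = 0.0255694
Pd = (1e-6)^0.0255694 = 0.7024
Pd = 70.2%

70.2%


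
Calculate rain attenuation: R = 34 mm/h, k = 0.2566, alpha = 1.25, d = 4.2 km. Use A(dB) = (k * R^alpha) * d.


gamma = 0.2566 * 34^1.25 = 21.067126 dB/km
A = 21.067126 * 4.2 = 88.48 dB

88.48 dB


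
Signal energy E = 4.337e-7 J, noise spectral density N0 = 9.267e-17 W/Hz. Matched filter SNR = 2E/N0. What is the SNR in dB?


SNR_lin = 2 * 4.337e-7 / 9.267e-17 = 9.36e9
SNR_dB = 10*log10(9.36e9) = 99.7 dB

99.7 dB


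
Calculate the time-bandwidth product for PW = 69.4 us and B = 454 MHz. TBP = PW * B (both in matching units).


TBP = 69.4 * 454 = 31507.6

31507.6


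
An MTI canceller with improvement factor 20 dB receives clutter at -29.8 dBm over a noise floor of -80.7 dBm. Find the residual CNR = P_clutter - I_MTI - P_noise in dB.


CNR = -29.8 - 20 - (-80.7) = 30.9 dB

30.9 dB


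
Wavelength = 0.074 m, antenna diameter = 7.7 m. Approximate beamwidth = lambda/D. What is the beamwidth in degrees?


BW_rad = 0.074 / 7.7 = 0.00961
BW_deg = 0.55 degrees

0.55 degrees


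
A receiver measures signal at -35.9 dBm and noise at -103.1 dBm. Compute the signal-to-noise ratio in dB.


SNR = -35.9 - (-103.1) = 67.2 dB

67.2 dB


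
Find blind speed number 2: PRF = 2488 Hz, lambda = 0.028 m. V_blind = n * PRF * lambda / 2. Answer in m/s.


V_blind = 2 * 2488 * 0.028 / 2 = 69.7 m/s

69.7 m/s


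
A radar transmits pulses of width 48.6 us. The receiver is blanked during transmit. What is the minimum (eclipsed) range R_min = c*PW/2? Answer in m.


R_min = 3e8 * 48.6e-6 / 2 = 7290.0 m

7290.0 m


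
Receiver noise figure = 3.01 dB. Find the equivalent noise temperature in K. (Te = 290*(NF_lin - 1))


NF_lin = 10^(3.01/10) = 1.999862
Te = 290 * (1.999862 - 1) = 290.0 K

290.0 K


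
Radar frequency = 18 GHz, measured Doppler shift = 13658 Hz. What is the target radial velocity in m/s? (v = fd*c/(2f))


v = 13658 * 3e8 / (2 * 18000000000.0) = 113.8 m/s

113.8 m/s


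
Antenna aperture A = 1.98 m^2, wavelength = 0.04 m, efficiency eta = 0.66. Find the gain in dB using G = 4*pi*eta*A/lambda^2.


G_linear = 4*pi*0.66*1.98/0.04^2 = 10263.58
G_dB = 10*log10(10263.58) = 40.1 dB

40.1 dB


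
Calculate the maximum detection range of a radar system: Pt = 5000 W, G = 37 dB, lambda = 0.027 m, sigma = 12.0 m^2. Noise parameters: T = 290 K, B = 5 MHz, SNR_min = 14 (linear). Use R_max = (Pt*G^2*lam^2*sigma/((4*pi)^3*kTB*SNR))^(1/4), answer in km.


G_lin = 10^(37/10) = 5011.872336
R^4 = 5000 * 5011.872336^2 * 0.027^2 * 12.0 / ((4*pi)^3 * 1.38e-23 * 290 * 5000000.0 * 14)
R^4 = 1.9764e18 m^4
R_max = (1.9764e18)^(1/4) = 37494.6 m = 37.5 km

37.5 km


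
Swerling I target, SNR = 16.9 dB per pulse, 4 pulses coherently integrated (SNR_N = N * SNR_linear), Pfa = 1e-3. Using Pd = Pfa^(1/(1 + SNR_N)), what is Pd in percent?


SNR_lin = 10^(16.9/10) = 48.97788
SNR_N = 4 * 48.97788 = 195.91152
1/(1 + SNR_N) = 1/196.91152 = 0.0050784
Pd = (1e-3)^0.0050784 = 0.96553
Pd = 96.6%

96.6%


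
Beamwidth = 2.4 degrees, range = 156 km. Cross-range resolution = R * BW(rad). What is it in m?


BW_rad = 0.041887902
CR = 156000 * 0.041887902 = 6534.5 m

6534.5 m


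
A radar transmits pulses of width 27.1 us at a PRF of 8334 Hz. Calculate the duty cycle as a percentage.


DC = 27.1e-6 * 8334 * 100 = 22.59%

22.59%


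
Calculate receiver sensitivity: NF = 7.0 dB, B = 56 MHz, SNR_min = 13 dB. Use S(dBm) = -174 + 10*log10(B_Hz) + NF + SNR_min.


10*log10(56000000.0) = 77.48
S = -174 + 77.48 + 7.0 + 13 = -76.5 dBm

-76.5 dBm


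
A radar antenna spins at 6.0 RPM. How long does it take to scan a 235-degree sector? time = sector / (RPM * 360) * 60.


t = 235 / (6.0 * 360) * 60 = 6.53 s

6.53 s


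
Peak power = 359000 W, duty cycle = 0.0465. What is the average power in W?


P_avg = 359000 * 0.0465 = 16693.5 W

16693.5 W


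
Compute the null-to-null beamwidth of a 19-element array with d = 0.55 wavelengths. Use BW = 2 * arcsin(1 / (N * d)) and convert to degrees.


1/(N*d) = 1/(19*0.55) = 0.095694
BW = 2*arcsin(0.095694) = 11.0 degrees

11.0 degrees


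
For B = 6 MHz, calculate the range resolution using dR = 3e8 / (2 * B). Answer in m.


dR = 3e8 / (2 * 6000000.0) = 25.0 m

25.0 m


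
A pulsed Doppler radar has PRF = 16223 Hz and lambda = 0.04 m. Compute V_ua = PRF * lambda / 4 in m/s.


V_ua = 16223 * 0.04 / 4 = 162.2 m/s

162.2 m/s


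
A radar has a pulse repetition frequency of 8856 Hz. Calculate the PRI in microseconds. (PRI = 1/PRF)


PRI = 1/8856 = 0.0001129178 s = 112.9 us

112.9 us


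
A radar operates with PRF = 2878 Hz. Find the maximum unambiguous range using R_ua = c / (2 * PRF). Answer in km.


R_ua = 3e8 / (2 * 2878) = 52119.5 m = 52.1 km

52.1 km


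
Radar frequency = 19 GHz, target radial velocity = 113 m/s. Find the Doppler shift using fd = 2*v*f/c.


fd = 2 * 113 * 19000000000.0 / 3e8 = 14313.3 Hz

14313.3 Hz


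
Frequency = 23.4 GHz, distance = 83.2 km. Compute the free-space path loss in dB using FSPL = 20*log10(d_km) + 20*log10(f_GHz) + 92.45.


20*log10(83.2) = 38.4
20*log10(23.4) = 27.38
FSPL = 158.2 dB

158.2 dB


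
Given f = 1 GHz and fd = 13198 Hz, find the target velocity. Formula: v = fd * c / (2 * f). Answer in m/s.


v = 13198 * 3e8 / (2 * 1000000000.0) = 1979.7 m/s

1979.7 m/s


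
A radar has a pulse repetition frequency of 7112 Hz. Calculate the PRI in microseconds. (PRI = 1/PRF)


PRI = 1/7112 = 0.0001406074 s = 140.6 us

140.6 us


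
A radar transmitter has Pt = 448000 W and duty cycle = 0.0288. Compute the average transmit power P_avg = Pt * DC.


P_avg = 448000 * 0.0288 = 12902.4 W

12902.4 W


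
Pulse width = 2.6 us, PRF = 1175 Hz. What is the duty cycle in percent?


DC = 2.6e-6 * 1175 * 100 = 0.31%

0.31%


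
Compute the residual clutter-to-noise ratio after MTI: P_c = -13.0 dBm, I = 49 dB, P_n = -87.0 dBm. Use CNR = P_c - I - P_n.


CNR = -13.0 - 49 - (-87.0) = 25.0 dB

25.0 dB


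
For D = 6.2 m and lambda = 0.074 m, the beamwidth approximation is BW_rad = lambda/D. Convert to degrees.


BW_rad = 0.074 / 6.2 = 0.011935
BW_deg = 0.68 degrees

0.68 degrees


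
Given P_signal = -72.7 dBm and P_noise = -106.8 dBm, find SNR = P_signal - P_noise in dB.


SNR = -72.7 - (-106.8) = 34.1 dB

34.1 dB


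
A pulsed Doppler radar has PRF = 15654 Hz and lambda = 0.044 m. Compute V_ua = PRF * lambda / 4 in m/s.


V_ua = 15654 * 0.044 / 4 = 172.2 m/s

172.2 m/s


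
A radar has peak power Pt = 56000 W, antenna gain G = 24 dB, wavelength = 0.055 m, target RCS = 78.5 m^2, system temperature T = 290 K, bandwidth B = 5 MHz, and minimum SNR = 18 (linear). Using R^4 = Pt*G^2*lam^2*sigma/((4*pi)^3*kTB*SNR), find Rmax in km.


G_lin = 10^(24/10) = 251.188643
R^4 = 56000 * 251.188643^2 * 0.055^2 * 78.5 / ((4*pi)^3 * 1.38e-23 * 290 * 5000000.0 * 18)
R^4 = 1.17391e18 m^4
R_max = (1.17391e18)^(1/4) = 32916.1 m = 32.9 km

32.9 km


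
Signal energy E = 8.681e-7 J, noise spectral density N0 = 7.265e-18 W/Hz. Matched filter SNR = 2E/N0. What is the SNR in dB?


SNR_lin = 2 * 8.681e-7 / 7.265e-18 = 2.39e11
SNR_dB = 10*log10(2.39e11) = 113.8 dB

113.8 dB


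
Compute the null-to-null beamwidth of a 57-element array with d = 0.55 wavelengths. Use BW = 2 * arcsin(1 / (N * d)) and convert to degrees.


1/(N*d) = 1/(57*0.55) = 0.031898
BW = 2*arcsin(0.031898) = 3.7 degrees

3.7 degrees


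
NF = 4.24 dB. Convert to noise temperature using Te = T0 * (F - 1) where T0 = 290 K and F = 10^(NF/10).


NF_lin = 10^(4.24/10) = 2.654606
Te = 290 * (2.654606 - 1) = 479.8 K

479.8 K


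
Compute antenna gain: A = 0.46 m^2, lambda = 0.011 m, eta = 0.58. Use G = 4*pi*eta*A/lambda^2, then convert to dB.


G_linear = 4*pi*0.58*0.46/0.011^2 = 27708.33
G_dB = 10*log10(27708.33) = 44.4 dB

44.4 dB


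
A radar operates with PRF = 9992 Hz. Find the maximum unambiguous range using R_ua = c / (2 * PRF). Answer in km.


R_ua = 3e8 / (2 * 9992) = 15012.0 m = 15.0 km

15.0 km


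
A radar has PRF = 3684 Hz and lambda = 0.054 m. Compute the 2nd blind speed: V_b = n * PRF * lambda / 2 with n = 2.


V_blind = 2 * 3684 * 0.054 / 2 = 198.9 m/s

198.9 m/s


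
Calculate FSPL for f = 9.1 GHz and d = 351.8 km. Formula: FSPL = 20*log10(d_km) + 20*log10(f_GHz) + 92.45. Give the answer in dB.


20*log10(351.8) = 50.93
20*log10(9.1) = 19.18
FSPL = 162.6 dB

162.6 dB


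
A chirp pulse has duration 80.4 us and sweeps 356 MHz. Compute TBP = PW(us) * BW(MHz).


TBP = 80.4 * 356 = 28622.4

28622.4


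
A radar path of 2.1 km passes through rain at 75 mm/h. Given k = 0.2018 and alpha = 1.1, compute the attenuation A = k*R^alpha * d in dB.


gamma = 0.2018 * 75^1.1 = 23.307117 dB/km
A = 23.307117 * 2.1 = 48.94 dB

48.94 dB


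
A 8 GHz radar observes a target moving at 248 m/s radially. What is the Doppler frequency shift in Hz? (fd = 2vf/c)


fd = 2 * 248 * 8000000000.0 / 3e8 = 13226.7 Hz

13226.7 Hz


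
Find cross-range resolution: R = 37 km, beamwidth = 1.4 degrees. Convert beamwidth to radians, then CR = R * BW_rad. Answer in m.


BW_rad = 0.02443461
CR = 37000 * 0.02443461 = 904.1 m

904.1 m


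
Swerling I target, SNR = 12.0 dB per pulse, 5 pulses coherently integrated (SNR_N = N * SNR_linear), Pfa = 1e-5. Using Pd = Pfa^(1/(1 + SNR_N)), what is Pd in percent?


SNR_lin = 10^(12.0/10) = 15.84893
SNR_N = 5 * 15.84893 = 79.24465
1/(1 + SNR_N) = 1/80.24465 = 0.0124619
Pd = (1e-5)^0.0124619 = 0.86634
Pd = 86.6%

86.6%


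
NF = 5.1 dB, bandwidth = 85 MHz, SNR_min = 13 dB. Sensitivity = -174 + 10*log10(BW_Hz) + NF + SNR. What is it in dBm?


10*log10(85000000.0) = 79.29
S = -174 + 79.29 + 5.1 + 13 = -76.6 dBm

-76.6 dBm


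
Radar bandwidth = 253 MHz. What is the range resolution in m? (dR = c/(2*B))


dR = 3e8 / (2 * 253000000.0) = 0.59 m

0.59 m


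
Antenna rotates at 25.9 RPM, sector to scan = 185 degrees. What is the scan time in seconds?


t = 185 / (25.9 * 360) * 60 = 1.19 s

1.19 s


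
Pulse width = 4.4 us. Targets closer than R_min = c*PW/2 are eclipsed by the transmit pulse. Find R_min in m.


R_min = 3e8 * 4.4e-6 / 2 = 660.0 m

660.0 m


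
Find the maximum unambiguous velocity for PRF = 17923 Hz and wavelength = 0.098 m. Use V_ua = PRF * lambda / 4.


V_ua = 17923 * 0.098 / 4 = 439.1 m/s

439.1 m/s


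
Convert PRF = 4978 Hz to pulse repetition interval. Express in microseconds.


PRI = 1/4978 = 0.0002008839 s = 200.9 us

200.9 us


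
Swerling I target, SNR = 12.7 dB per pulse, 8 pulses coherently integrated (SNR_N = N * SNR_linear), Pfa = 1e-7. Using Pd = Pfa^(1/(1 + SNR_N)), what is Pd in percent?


SNR_lin = 10^(12.7/10) = 18.62087
SNR_N = 8 * 18.62087 = 148.96696
1/(1 + SNR_N) = 1/149.96696 = 0.0066681
Pd = (1e-7)^0.0066681 = 0.8981
Pd = 89.8%

89.8%


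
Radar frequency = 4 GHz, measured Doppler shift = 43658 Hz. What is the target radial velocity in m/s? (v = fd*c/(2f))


v = 43658 * 3e8 / (2 * 4000000000.0) = 1637.2 m/s

1637.2 m/s


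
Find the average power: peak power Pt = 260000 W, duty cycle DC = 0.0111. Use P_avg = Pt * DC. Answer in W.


P_avg = 260000 * 0.0111 = 2886.0 W

2886.0 W


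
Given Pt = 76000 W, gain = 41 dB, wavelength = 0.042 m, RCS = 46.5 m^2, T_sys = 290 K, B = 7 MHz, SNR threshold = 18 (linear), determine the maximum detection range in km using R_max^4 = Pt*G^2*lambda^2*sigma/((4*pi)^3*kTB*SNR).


G_lin = 10^(41/10) = 12589.254118
R^4 = 76000 * 12589.254118^2 * 0.042^2 * 46.5 / ((4*pi)^3 * 1.38e-23 * 290 * 7000000.0 * 18)
R^4 = 9.87388e20 m^4
R_max = (9.87388e20)^(1/4) = 177264.6 m = 177.3 km

177.3 km


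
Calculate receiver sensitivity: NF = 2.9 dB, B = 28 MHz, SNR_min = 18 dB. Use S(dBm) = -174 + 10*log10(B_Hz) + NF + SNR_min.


10*log10(28000000.0) = 74.47
S = -174 + 74.47 + 2.9 + 18 = -78.6 dBm

-78.6 dBm


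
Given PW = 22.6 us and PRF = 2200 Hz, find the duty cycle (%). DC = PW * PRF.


DC = 22.6e-6 * 2200 * 100 = 4.97%

4.97%


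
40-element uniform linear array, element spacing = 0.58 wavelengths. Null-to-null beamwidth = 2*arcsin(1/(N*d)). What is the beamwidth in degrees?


1/(N*d) = 1/(40*0.58) = 0.043103
BW = 2*arcsin(0.043103) = 4.9 degrees

4.9 degrees


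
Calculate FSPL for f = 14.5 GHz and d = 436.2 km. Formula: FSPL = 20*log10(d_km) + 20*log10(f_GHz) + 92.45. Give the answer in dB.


20*log10(436.2) = 52.79
20*log10(14.5) = 23.23
FSPL = 168.5 dB

168.5 dB


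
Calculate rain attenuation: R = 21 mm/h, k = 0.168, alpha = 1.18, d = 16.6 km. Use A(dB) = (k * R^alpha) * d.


gamma = 0.168 * 21^1.18 = 6.102785 dB/km
A = 6.102785 * 16.6 = 101.31 dB

101.31 dB


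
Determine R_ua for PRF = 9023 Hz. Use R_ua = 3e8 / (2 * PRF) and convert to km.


R_ua = 3e8 / (2 * 9023) = 16624.2 m = 16.6 km

16.6 km


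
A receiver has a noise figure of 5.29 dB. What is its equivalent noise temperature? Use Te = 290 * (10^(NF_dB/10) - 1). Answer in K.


NF_lin = 10^(5.29/10) = 3.380648
Te = 290 * (3.380648 - 1) = 690.4 K

690.4 K


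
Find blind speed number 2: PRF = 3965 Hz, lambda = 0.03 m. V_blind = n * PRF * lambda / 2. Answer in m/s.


V_blind = 2 * 3965 * 0.03 / 2 = 119.0 m/s

119.0 m/s


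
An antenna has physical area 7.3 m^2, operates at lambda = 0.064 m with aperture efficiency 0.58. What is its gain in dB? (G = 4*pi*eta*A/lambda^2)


G_linear = 4*pi*0.58*7.3/0.064^2 = 12989.75
G_dB = 10*log10(12989.75) = 41.1 dB

41.1 dB


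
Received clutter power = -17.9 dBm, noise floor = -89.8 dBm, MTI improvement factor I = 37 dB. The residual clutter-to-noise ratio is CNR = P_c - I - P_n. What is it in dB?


CNR = -17.9 - 37 - (-89.8) = 34.9 dB

34.9 dB


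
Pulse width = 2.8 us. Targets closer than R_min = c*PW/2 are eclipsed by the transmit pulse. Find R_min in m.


R_min = 3e8 * 2.8e-6 / 2 = 420.0 m

420.0 m


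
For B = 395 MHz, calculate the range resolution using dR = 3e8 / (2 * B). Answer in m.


dR = 3e8 / (2 * 395000000.0) = 0.38 m

0.38 m


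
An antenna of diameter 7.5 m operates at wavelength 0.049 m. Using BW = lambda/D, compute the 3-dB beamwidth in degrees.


BW_rad = 0.049 / 7.5 = 0.006533
BW_deg = 0.37 degrees

0.37 degrees


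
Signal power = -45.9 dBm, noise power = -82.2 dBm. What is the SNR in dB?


SNR = -45.9 - (-82.2) = 36.3 dB

36.3 dB


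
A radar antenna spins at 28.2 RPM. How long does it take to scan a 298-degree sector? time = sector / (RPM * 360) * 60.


t = 298 / (28.2 * 360) * 60 = 1.76 s

1.76 s


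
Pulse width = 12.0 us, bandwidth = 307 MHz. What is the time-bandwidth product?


TBP = 12.0 * 307 = 3684.0

3684.0


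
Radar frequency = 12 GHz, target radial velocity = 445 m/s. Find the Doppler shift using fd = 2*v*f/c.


fd = 2 * 445 * 12000000000.0 / 3e8 = 35600.0 Hz

35600.0 Hz


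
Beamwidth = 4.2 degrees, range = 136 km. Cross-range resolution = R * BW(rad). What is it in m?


BW_rad = 0.073303829
CR = 136000 * 0.073303829 = 9969.3 m

9969.3 m


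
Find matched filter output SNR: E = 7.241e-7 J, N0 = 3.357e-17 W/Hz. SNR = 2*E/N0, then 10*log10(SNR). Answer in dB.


SNR_lin = 2 * 7.241e-7 / 3.357e-17 = 4.314e10
SNR_dB = 10*log10(4.314e10) = 106.3 dB

106.3 dB


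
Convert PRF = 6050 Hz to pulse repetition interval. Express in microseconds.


PRI = 1/6050 = 0.0001652893 s = 165.3 us

165.3 us


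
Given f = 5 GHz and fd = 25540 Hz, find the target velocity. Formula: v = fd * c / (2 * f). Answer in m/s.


v = 25540 * 3e8 / (2 * 5000000000.0) = 766.2 m/s

766.2 m/s


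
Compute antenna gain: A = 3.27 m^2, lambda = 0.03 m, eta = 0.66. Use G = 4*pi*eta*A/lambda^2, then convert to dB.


G_linear = 4*pi*0.66*3.27/0.03^2 = 30134.16
G_dB = 10*log10(30134.16) = 44.8 dB

44.8 dB


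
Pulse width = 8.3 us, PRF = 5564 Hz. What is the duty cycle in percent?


DC = 8.3e-6 * 5564 * 100 = 4.62%

4.62%


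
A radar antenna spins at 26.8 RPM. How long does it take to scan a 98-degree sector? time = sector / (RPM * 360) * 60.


t = 98 / (26.8 * 360) * 60 = 0.61 s

0.61 s


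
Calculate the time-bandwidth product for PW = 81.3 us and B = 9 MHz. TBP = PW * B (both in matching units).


TBP = 81.3 * 9 = 731.7

731.7


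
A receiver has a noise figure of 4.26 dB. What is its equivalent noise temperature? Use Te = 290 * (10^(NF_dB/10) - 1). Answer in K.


NF_lin = 10^(4.26/10) = 2.666859
Te = 290 * (2.666859 - 1) = 483.4 K

483.4 K


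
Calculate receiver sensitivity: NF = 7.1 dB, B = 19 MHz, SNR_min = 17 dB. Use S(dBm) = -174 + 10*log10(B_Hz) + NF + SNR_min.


10*log10(19000000.0) = 72.79
S = -174 + 72.79 + 7.1 + 17 = -77.1 dBm

-77.1 dBm


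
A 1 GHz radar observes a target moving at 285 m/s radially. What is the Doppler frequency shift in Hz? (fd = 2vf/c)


fd = 2 * 285 * 1000000000.0 / 3e8 = 1900.0 Hz

1900.0 Hz


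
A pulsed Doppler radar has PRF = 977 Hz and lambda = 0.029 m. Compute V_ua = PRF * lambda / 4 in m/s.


V_ua = 977 * 0.029 / 4 = 7.1 m/s

7.1 m/s


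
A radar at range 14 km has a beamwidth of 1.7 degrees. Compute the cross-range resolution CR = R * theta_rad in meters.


BW_rad = 0.029670597
CR = 14000 * 0.029670597 = 415.4 m

415.4 m


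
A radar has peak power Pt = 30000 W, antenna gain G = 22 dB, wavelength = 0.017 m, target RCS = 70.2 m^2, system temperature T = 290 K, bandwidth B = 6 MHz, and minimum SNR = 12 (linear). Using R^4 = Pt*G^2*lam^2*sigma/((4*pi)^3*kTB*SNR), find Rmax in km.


G_lin = 10^(22/10) = 158.489319
R^4 = 30000 * 158.489319^2 * 0.017^2 * 70.2 / ((4*pi)^3 * 1.38e-23 * 290 * 6000000.0 * 12)
R^4 = 2.67373e16 m^4
R_max = (2.67373e16)^(1/4) = 12787.3 m = 12.8 km

12.8 km


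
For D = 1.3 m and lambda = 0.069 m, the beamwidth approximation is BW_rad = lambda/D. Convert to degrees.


BW_rad = 0.069 / 1.3 = 0.053077
BW_deg = 3.04 degrees

3.04 degrees


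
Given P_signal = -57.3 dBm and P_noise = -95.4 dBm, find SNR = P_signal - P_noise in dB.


SNR = -57.3 - (-95.4) = 38.1 dB

38.1 dB


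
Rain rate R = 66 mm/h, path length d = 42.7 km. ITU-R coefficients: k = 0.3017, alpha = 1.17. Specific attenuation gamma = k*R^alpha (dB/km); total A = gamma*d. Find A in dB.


gamma = 0.3017 * 66^1.17 = 40.592118 dB/km
A = 40.592118 * 42.7 = 1733.28 dB

1733.28 dB
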